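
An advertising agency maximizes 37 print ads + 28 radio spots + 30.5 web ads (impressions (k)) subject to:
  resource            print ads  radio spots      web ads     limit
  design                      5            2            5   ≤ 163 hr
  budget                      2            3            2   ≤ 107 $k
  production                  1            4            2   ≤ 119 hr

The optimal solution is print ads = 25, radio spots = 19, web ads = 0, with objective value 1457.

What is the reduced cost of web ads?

-6.5

Check each constraint at x*: design 163/163 (tight); budget 107/107 (tight); production 101/119 (slack 18).
By complementary slackness, y = 0 for the non-binding constraint.
Dual feasibility on the basic columns requires 5·y_design + 2·y_budget = 37, 2·y_design + 3·y_budget = 28.
→ y_design = 5 and y_budget = 6.
Reduced cost of web ads: c₃ − yᵀa₃ = 30.5 − (5·5 + 6·2) = 30.5 − 37 = -6.5.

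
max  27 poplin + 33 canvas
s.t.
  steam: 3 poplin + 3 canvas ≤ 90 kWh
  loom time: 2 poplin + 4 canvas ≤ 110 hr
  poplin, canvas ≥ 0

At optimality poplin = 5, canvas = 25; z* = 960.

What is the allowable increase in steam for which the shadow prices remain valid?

Binding constraints: steam, loom time. The basis is B = [[3,3],[2,4]] with det 6.
Per unit increase in steam, x* moves by d = (0.6667, -0.3333).
The basis stays optimal until canvas reaches 0; allowable increase = 75 kWh.

75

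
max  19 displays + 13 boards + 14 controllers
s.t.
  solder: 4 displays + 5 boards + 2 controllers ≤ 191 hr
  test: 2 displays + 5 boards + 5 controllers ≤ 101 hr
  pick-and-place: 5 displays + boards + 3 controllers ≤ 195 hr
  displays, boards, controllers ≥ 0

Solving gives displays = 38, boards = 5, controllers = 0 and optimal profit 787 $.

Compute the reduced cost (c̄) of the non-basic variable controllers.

Binding: test and pick-and-place. Non-binding: solder (14 unused).
Slack constraints have shadow price 0 (complementary slackness).
The binding rows give the dual system: 2·y_test + 5·y_pick-and-place = 19 and 5·y_test + 1·y_pick-and-place = 13.
Solving: y_test = 2, y_pick-and-place = 3.
Reduced cost of controllers: c₃ − yᵀa₃ = 14 − (2·5 + 3·3) = 14 − 19 = -5.

-5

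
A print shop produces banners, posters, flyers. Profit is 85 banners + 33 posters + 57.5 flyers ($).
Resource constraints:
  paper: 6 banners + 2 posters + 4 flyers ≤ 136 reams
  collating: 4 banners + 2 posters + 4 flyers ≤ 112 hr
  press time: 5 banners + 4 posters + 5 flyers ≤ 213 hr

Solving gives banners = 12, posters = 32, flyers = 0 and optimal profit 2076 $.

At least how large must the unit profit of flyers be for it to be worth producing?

66

Binding: paper and collating. Non-binding: press time (25 unused).
Since press time is not tight, its dual is 0.
Dual feasibility on the basic columns requires 6·y_paper + 4·y_collating = 85, 2·y_paper + 2·y_collating = 33.
→ y_paper = 9.5 and y_collating = 7.
flyers enters the basis when its profit ≥ yᵀa₃ = 9.5·4 + 7·4 = 66.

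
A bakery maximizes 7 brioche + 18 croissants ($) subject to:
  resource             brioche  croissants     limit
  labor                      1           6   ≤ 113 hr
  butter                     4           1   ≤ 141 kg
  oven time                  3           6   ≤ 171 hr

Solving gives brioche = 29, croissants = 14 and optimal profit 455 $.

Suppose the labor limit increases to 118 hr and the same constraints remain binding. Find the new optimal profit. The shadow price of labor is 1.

Δb = 5, so new z* = 455 + (1)·(5) = 455 + 5 = 460.

460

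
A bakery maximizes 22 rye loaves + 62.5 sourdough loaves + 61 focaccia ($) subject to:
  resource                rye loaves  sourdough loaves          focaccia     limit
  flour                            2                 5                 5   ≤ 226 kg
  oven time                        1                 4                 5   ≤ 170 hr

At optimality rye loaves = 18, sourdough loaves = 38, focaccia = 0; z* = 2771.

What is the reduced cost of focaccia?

-6.5

Check each constraint at x*: flour 226/226 (tight); oven time 170/170 (tight).
The binding rows give the dual system: 2·y_flour + 1·y_oven time = 22 and 5·y_flour + 4·y_oven time = 62.5.
This yields shadow prices y_flour = 8.5, y_oven time = 5.
Reduced cost of focaccia: c₃ − yᵀa₃ = 61 − (8.5·5 + 5·5) = 61 − 67.5 = -6.5.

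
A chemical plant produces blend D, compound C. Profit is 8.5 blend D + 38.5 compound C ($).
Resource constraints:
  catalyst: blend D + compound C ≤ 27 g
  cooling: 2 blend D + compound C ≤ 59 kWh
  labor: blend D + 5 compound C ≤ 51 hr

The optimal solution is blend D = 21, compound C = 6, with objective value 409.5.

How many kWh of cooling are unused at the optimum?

cooling used = 2·21 + 1·6 = 48; slack = 59 − 48 = 11.

11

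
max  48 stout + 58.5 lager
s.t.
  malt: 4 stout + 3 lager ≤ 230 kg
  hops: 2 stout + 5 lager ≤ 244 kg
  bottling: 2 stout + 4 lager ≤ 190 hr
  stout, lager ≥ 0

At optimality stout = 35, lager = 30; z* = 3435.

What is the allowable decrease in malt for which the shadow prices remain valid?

Binding constraints: malt, bottling. The basis is B = [[4,3],[2,4]] with det 10.
Per unit decrease in malt, x* moves by d = (-0.4, 0.2).
The basis stays optimal until stout reaches 0; allowable decrease = 87.5 kg.

87.5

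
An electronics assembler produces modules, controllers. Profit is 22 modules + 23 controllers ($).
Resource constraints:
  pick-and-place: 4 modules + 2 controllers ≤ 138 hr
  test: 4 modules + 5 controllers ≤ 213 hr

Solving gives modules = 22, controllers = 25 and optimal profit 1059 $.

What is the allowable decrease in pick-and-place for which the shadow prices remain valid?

52.8

Binding constraints: pick-and-place, test. The basis is B = [[4,2],[4,5]] with det 12.
Per unit decrease in pick-and-place, x* moves by d = (-0.4167, 0.3333).
The basis stays optimal until modules reaches 0; allowable decrease = 52.8 hr.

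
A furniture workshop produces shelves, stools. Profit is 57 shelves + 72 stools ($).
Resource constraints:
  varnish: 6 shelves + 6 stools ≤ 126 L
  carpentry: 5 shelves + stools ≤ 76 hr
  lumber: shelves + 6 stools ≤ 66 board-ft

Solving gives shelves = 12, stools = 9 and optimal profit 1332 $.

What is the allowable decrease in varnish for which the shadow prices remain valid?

60

Binding constraints: varnish, lumber. The basis is B = [[6,6],[1,6]] with det 30.
Per unit decrease in varnish, x* moves by d = (-0.2, 0.0333).
The basis stays optimal until shelves reaches 0; allowable decrease = 60 L.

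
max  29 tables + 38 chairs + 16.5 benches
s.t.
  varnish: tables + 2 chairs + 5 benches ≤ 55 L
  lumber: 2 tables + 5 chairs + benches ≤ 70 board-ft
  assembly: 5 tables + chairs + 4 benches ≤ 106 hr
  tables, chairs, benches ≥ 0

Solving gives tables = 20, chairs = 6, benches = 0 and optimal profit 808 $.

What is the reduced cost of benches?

At the optimum: varnish uses 32 of 55 (slack = 23); lumber uses 70 of 70 (binding); assembly uses 106 of 106 (binding).
Since varnish is not tight, its dual is 0.
From A_Bᵀ y = c: 2·y_lumber + 5·y_assembly = 29; 5·y_lumber + 1·y_assembly = 38.
→ y_lumber = 7 and y_assembly = 3.
Reduced cost of benches: c₃ − yᵀa₃ = 16.5 − (7·1 + 3·4) = 16.5 − 19 = -2.5.

-2.5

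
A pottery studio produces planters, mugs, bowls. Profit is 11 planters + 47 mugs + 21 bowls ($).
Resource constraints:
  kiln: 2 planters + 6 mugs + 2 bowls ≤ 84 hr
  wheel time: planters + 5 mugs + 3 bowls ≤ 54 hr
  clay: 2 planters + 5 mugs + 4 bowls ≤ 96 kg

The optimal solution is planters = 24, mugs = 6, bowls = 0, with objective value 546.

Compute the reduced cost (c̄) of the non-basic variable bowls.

-4

Check each constraint at x*: kiln 84/84 (tight); wheel time 54/54 (tight); clay 78/96 (slack 18).
Since clay is not tight, its dual is 0.
The binding rows give the dual system: 2·y_kiln + 1·y_wheel time = 11 and 6·y_kiln + 5·y_wheel time = 47.
→ y_kiln = 2 and y_wheel time = 7.
Reduced cost of bowls: c₃ − yᵀa₃ = 21 − (2·2 + 7·3) = 21 − 25 = -4.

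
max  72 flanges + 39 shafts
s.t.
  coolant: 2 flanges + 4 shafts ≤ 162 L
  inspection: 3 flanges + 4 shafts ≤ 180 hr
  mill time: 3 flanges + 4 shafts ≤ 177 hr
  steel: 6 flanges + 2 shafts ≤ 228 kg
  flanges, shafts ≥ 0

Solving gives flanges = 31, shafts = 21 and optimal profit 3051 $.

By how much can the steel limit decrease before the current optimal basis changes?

Binding constraints: mill time, steel. The basis is B = [[3,4],[6,2]] with det -18.
Per unit decrease in steel, x* moves by d = (-0.2222, 0.1667).
The basis stays optimal until coolant becomes binding; allowable decrease = 72 kg.

72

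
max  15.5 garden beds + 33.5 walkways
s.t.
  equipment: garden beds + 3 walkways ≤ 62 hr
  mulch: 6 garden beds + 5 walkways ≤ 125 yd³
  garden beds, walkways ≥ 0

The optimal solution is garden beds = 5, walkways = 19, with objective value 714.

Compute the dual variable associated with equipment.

Check each constraint at x*: equipment 62/62 (tight); mulch 125/125 (tight).
Dual feasibility on the basic columns requires 1·y_equipment + 6·y_mulch = 15.5, 3·y_equipment + 5·y_mulch = 33.5.
Solving: y_equipment = 9.5, y_mulch = 1.
Shadow price of equipment = 9.5.

9.5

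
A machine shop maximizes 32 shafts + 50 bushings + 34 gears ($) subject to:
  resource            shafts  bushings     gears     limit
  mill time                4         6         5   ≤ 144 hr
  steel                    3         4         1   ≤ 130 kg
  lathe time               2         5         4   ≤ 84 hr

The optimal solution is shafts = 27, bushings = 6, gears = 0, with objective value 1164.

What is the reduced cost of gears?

At the optimum: mill time uses 144 of 144 (binding); steel uses 105 of 130 (slack = 25); lathe time uses 84 of 84 (binding).
By complementary slackness, y = 0 for the non-binding constraint.
Dual feasibility on the basic columns requires 4·y_mill time + 2·y_lathe time = 32, 6·y_mill time + 5·y_lathe time = 50.
This yields shadow prices y_mill time = 7.5, y_lathe time = 1.
Reduced cost of gears: c₃ − yᵀa₃ = 34 − (7.5·5 + 1·4) = 34 − 41.5 = -7.5.

-7.5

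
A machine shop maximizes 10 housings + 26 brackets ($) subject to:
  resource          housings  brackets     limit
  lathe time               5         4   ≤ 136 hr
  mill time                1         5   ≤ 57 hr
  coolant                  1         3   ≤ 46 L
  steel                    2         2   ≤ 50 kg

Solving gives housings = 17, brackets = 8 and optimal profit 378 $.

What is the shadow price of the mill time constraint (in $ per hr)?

At the optimum: lathe time uses 117 of 136 (slack = 19); mill time uses 57 of 57 (binding); coolant uses 41 of 46 (slack = 5); steel uses 50 of 50 (binding).
Slack constraints have shadow price 0 (complementary slackness).
Dual feasibility on the basic columns requires 1·y_mill time + 2·y_steel = 10, 5·y_mill time + 2·y_steel = 26.
Solving: y_mill time = 4, y_steel = 3.
Shadow price of mill time = 4.

4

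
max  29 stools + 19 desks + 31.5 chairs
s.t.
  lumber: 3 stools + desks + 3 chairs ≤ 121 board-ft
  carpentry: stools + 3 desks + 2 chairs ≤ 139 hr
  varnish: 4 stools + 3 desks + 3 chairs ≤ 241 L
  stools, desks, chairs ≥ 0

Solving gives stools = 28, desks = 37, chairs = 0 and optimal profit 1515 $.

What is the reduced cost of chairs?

At the optimum: lumber uses 121 of 121 (binding); carpentry uses 139 of 139 (binding); varnish uses 223 of 241 (slack = 18).
By complementary slackness, y = 0 for the non-binding constraint.
From A_Bᵀ y = c: 3·y_lumber + 1·y_carpentry = 29; 1·y_lumber + 3·y_carpentry = 19.
→ y_lumber = 8.5 and y_carpentry = 3.5.
Reduced cost of chairs: c₃ − yᵀa₃ = 31.5 − (8.5·3 + 3.5·2) = 31.5 − 32.5 = -1.

-1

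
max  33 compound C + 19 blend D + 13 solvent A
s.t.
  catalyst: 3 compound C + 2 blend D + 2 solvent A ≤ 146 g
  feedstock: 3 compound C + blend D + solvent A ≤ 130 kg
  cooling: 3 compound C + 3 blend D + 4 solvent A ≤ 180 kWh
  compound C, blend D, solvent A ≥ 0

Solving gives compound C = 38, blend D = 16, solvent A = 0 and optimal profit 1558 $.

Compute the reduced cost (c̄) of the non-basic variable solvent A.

Check each constraint at x*: catalyst 146/146 (tight); feedstock 130/130 (tight); cooling 162/180 (slack 18).
Slack constraints have shadow price 0 (complementary slackness).
The binding rows give the dual system: 3·y_catalyst + 3·y_feedstock = 33 and 2·y_catalyst + 1·y_feedstock = 19.
This yields shadow prices y_catalyst = 8, y_feedstock = 3.
Reduced cost of solvent A: c₃ − yᵀa₃ = 13 − (8·2 + 3·1) = 13 − 19 = -6.

-6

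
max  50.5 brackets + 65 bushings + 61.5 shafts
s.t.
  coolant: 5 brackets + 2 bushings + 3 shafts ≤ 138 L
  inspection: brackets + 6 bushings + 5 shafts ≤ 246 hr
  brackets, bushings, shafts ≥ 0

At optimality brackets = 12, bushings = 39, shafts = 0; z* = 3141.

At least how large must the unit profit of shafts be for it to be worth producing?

At the optimum: coolant uses 138 of 138 (binding); inspection uses 246 of 246 (binding).
Dual feasibility on the basic columns requires 5·y_coolant + 1·y_inspection = 50.5, 2·y_coolant + 6·y_inspection = 65.
→ y_coolant = 8.5 and y_inspection = 8.
shafts enters the basis when its profit ≥ yᵀa₃ = 8.5·3 + 8·5 = 65.5.

65.5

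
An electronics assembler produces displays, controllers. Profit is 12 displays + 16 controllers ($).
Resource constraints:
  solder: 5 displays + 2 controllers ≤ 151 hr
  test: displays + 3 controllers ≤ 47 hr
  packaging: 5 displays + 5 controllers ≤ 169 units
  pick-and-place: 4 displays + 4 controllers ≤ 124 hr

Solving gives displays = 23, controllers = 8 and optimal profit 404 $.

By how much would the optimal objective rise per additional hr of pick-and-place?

2.5

Check each constraint at x*: solder 131/151 (slack 20); test 47/47 (tight); packaging 155/169 (slack 14); pick-and-place 124/124 (tight).
By complementary slackness, y = 0 for the non-binding constraints.
From A_Bᵀ y = c: 1·y_test + 4·y_pick-and-place = 12; 3·y_test + 4·y_pick-and-place = 16.
Solving: y_test = 2, y_pick-and-place = 2.5.
Shadow price of pick-and-place = 2.5.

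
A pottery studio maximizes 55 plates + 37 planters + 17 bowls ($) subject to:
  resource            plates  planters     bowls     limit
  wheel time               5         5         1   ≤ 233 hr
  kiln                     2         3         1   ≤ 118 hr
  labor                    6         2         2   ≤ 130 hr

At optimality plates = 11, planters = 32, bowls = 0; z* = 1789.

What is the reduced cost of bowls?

At the optimum: wheel time uses 215 of 233 (slack = 18); kiln uses 118 of 118 (binding); labor uses 130 of 130 (binding).
Since wheel time is not tight, its dual is 0.
The binding rows give the dual system: 2·y_kiln + 6·y_labor = 55 and 3·y_kiln + 2·y_labor = 37.
→ y_kiln = 8 and y_labor = 6.5.
Reduced cost of bowls: c₃ − yᵀa₃ = 17 − (8·1 + 6.5·2) = 17 − 21 = -4.

-4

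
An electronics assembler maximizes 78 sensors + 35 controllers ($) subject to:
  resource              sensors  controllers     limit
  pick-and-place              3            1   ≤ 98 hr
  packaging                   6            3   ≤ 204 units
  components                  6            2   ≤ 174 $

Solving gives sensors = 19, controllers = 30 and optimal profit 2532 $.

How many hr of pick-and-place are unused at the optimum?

pick-and-place used = 3·19 + 1·30 = 87; slack = 98 − 87 = 11.

11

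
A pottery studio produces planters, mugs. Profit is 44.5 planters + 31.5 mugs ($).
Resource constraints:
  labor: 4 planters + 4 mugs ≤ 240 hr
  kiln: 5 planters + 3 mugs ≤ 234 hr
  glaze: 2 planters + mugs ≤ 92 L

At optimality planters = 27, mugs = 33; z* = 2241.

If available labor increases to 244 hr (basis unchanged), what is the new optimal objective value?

2253

Check each constraint at x*: labor 240/240 (tight); kiln 234/234 (tight); glaze 87/92 (slack 5).
Since glaze is not tight, its dual is 0.
The binding rows give the dual system: 4·y_labor + 5·y_kiln = 44.5 and 4·y_labor + 3·y_kiln = 31.5.
This yields shadow prices y_labor = 3, y_kiln = 6.5.
Δz = y_labor·Δb = 3 × (4) = 12, so new z* = 2241 + 12 = 2253.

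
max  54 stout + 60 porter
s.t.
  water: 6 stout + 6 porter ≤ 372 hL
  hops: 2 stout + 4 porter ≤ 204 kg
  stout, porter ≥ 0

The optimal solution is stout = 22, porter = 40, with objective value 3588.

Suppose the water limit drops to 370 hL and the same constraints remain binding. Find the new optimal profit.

3572

Check each constraint at x*: water 372/372 (tight); hops 204/204 (tight).
From A_Bᵀ y = c: 6·y_water + 2·y_hops = 54; 6·y_water + 4·y_hops = 60.
Solving: y_water = 8, y_hops = 3.
Δz = y_water·Δb = 8 × (-2) = -16, so new z* = 3588 − 16 = 3572.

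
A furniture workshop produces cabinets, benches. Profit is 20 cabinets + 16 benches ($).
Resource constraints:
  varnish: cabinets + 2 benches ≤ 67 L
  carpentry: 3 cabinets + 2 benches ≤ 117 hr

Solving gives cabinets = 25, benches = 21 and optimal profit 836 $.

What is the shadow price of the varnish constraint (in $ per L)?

2

Both varnish and carpentry are binding at x*.
The binding rows give the dual system: 1·y_varnish + 3·y_carpentry = 20 and 2·y_varnish + 2·y_carpentry = 16.
→ y_varnish = 2 and y_carpentry = 6.
Shadow price of varnish = 2.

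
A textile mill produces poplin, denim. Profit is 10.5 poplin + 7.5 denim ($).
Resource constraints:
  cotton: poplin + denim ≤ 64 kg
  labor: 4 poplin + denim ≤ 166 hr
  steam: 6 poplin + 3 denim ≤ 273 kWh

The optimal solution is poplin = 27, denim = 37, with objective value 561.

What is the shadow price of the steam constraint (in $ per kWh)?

Binding: cotton and steam. Non-binding: labor (21 unused).
Since labor is not tight, its dual is 0.
From A_Bᵀ y = c: 1·y_cotton + 6·y_steam = 10.5; 1·y_cotton + 3·y_steam = 7.5.
Solving: y_cotton = 4.5, y_steam = 1.
Shadow price of steam = 1.

1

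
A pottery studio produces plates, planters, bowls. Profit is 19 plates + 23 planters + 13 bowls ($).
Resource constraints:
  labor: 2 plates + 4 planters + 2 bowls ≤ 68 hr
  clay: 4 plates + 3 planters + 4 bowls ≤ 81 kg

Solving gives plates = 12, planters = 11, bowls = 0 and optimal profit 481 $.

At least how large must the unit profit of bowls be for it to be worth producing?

19

Both labor and clay are binding at x*.
The binding rows give the dual system: 2·y_labor + 4·y_clay = 19 and 4·y_labor + 3·y_clay = 23.
→ y_labor = 3.5 and y_clay = 3.
bowls enters the basis when its profit ≥ yᵀa₃ = 3.5·2 + 3·4 = 19.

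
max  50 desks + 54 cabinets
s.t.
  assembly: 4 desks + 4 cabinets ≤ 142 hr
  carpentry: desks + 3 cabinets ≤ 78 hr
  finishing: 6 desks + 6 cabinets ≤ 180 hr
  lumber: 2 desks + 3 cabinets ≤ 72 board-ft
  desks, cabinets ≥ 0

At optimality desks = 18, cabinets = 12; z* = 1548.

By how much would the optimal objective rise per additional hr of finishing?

Check each constraint at x*: assembly 120/142 (slack 22); carpentry 54/78 (slack 24); finishing 180/180 (tight); lumber 72/72 (tight).
Slack constraints have shadow price 0 (complementary slackness).
The binding rows give the dual system: 6·y_finishing + 2·y_lumber = 50 and 6·y_finishing + 3·y_lumber = 54.
Solving: y_finishing = 7, y_lumber = 4.
Shadow price of finishing = 7.

7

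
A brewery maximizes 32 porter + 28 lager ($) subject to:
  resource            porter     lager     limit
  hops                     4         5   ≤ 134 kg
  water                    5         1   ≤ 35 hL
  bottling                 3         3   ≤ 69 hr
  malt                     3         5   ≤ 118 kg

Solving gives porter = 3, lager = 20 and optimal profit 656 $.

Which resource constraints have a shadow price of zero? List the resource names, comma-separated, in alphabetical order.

hops, malt

hops: 112/134 (slack 22)
water: 35/35 (binding)
bottling: 69/69 (binding)
malt: 109/118 (slack 9)
By complementary slackness, a constraint with positive slack has shadow price 0 → hops, malt.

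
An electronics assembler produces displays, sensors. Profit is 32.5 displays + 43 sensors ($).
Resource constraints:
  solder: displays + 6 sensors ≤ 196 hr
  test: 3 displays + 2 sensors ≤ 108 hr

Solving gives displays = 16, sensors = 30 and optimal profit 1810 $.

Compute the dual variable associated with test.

9.5

Both solder and test are binding at x*.
Dual feasibility on the basic columns requires 1·y_solder + 3·y_test = 32.5, 6·y_solder + 2·y_test = 43.
This yields shadow prices y_solder = 4, y_test = 9.5.
Shadow price of test = 9.5.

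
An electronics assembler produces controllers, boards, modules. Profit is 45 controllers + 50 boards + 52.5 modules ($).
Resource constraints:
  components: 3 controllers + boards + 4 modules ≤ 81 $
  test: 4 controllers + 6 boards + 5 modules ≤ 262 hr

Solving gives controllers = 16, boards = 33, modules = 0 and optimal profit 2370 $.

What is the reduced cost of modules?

Both components and test are binding at x*.
Dual feasibility on the basic columns requires 3·y_components + 4·y_test = 45, 1·y_components + 6·y_test = 50.
This yields shadow prices y_components = 5, y_test = 7.5.
Reduced cost of modules: c₃ − yᵀa₃ = 52.5 − (5·4 + 7.5·5) = 52.5 − 57.5 = -5.

-5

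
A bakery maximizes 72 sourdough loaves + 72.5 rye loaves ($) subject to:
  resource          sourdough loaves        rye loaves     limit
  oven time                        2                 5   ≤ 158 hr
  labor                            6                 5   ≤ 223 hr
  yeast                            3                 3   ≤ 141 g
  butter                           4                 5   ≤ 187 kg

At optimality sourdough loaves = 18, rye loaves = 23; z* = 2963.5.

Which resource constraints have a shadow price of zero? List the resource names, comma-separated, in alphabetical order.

oven time: 151/158 (slack 7)
labor: 223/223 (binding)
yeast: 123/141 (slack 18)
butter: 187/187 (binding)
By complementary slackness, a constraint with positive slack has shadow price 0 → oven time, yeast.

oven time, yeast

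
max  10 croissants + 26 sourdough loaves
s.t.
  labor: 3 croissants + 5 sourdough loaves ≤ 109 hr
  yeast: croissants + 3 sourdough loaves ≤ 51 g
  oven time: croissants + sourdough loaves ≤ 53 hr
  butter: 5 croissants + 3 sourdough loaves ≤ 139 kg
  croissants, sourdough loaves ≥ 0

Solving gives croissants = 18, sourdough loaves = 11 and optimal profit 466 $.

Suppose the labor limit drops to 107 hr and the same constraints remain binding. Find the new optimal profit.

Binding: labor and yeast. Non-binding: oven time (24 unused), butter (16 unused).
Since oven time, butter are not tight, their duals are 0.
From A_Bᵀ y = c: 3·y_labor + 1·y_yeast = 10; 5·y_labor + 3·y_yeast = 26.
This yields shadow prices y_labor = 1, y_yeast = 7.
Δz = y_labor·Δb = 1 × (-2) = -2, so new z* = 466 − 2 = 464.

464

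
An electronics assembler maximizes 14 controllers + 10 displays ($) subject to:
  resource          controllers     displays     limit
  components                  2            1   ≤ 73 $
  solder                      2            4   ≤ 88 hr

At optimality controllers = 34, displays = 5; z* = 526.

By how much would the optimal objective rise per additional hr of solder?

Check each constraint at x*: components 73/73 (tight); solder 88/88 (tight).
Dual feasibility on the basic columns requires 2·y_components + 2·y_solder = 14, 1·y_components + 4·y_solder = 10.
→ y_components = 6 and y_solder = 1.
Shadow price of solder = 1.

1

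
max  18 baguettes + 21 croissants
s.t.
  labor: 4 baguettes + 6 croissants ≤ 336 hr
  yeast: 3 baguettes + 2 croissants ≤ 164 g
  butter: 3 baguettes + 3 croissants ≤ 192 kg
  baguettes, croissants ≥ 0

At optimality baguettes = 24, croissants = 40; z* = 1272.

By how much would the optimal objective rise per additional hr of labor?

Binding: labor and butter. Non-binding: yeast (12 unused).
Since yeast is not tight, its dual is 0.
From A_Bᵀ y = c: 4·y_labor + 3·y_butter = 18; 6·y_labor + 3·y_butter = 21.
This yields shadow prices y_labor = 1.5, y_butter = 4.
Shadow price of labor = 1.5.

1.5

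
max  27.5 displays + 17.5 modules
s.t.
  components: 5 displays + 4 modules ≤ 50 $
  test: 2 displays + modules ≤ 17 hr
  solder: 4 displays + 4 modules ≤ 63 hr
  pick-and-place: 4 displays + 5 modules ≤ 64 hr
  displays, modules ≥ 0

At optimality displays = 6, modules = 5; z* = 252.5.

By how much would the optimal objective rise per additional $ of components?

2.5

Check each constraint at x*: components 50/50 (tight); test 17/17 (tight); solder 44/63 (slack 19); pick-and-place 49/64 (slack 15).
Since solder, pick-and-place are not tight, their duals are 0.
The binding rows give the dual system: 5·y_components + 2·y_test = 27.5 and 4·y_components + 1·y_test = 17.5.
→ y_components = 2.5 and y_test = 7.5.
Shadow price of components = 2.5.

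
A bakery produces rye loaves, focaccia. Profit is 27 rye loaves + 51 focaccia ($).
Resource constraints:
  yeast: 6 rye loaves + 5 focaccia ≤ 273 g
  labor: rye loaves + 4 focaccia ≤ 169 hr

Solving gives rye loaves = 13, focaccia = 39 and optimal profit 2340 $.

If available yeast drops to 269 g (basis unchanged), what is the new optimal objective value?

2328

At the optimum: yeast uses 273 of 273 (binding); labor uses 169 of 169 (binding).
Dual feasibility on the basic columns requires 6·y_yeast + 1·y_labor = 27, 5·y_yeast + 4·y_labor = 51.
Solving: y_yeast = 3, y_labor = 9.
Δz = y_yeast·Δb = 3 × (-4) = -12, so new z* = 2340 − 12 = 2328.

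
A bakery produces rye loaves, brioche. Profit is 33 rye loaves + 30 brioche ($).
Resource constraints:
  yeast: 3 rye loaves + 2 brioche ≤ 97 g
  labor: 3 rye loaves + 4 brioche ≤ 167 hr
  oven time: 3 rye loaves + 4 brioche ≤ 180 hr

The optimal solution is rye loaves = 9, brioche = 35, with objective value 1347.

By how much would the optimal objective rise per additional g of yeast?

Check each constraint at x*: yeast 97/97 (tight); labor 167/167 (tight); oven time 167/180 (slack 13).
By complementary slackness, y = 0 for the non-binding constraint.
Dual feasibility on the basic columns requires 3·y_yeast + 3·y_labor = 33, 2·y_yeast + 4·y_labor = 30.
This yields shadow prices y_yeast = 7, y_labor = 4.
Shadow price of yeast = 7.

7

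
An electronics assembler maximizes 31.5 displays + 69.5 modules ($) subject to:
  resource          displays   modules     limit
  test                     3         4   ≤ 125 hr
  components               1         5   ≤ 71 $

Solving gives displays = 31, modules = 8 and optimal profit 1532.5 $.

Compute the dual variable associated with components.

Both test and components are binding at x*.
Dual feasibility on the basic columns requires 3·y_test + 1·y_components = 31.5, 4·y_test + 5·y_components = 69.5.
Solving: y_test = 8, y_components = 7.5.
Shadow price of components = 7.5.

7.5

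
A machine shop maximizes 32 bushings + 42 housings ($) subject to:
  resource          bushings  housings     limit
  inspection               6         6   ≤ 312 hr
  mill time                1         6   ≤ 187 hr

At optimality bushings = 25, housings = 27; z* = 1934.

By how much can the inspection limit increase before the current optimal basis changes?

810

Binding constraints: inspection, mill time. The basis is B = [[6,6],[1,6]] with det 30.
Per unit increase in inspection, x* moves by d = (0.2, -0.0333).
The basis stays optimal until housings reaches 0; allowable increase = 810 hr.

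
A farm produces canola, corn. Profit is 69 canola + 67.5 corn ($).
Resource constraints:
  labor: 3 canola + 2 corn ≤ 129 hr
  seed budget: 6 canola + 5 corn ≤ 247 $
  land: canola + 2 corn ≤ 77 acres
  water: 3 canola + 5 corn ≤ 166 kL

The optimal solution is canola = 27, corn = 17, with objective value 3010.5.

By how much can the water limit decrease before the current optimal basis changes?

Binding constraints: seed budget, water. The basis is B = [[6,5],[3,5]] with det 15.
Per unit decrease in water, x* moves by d = (0.3333, -0.4).
The basis stays optimal until corn reaches 0; allowable decrease = 42.5 kL.

42.5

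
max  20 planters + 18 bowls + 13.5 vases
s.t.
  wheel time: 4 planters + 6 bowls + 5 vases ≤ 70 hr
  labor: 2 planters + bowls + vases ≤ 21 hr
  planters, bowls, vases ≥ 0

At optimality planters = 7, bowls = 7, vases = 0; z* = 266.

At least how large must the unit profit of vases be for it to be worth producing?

16

At the optimum: wheel time uses 70 of 70 (binding); labor uses 21 of 21 (binding).
From A_Bᵀ y = c: 4·y_wheel time + 2·y_labor = 20; 6·y_wheel time + 1·y_labor = 18.
→ y_wheel time = 2 and y_labor = 6.
vases enters the basis when its profit ≥ yᵀa₃ = 2·5 + 6·1 = 16.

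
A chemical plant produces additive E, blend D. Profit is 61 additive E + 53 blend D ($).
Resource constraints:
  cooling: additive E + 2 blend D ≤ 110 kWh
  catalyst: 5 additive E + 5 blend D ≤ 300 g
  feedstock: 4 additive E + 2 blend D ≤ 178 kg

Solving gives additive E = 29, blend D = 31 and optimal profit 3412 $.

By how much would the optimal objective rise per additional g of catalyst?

Check each constraint at x*: cooling 91/110 (slack 19); catalyst 300/300 (tight); feedstock 178/178 (tight).
By complementary slackness, y = 0 for the non-binding constraint.
From A_Bᵀ y = c: 5·y_catalyst + 4·y_feedstock = 61; 5·y_catalyst + 2·y_feedstock = 53.
Solving: y_catalyst = 9, y_feedstock = 4.
Shadow price of catalyst = 9.

9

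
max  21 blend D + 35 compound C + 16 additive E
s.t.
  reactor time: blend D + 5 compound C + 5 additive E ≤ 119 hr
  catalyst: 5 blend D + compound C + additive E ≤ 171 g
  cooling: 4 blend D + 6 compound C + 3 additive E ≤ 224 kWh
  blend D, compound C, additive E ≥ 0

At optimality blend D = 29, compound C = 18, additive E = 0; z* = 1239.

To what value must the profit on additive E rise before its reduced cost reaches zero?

20

Binding: reactor time and cooling. Non-binding: catalyst (8 unused).
Since catalyst is not tight, its dual is 0.
Dual feasibility on the basic columns requires 1·y_reactor time + 4·y_cooling = 21, 5·y_reactor time + 6·y_cooling = 35.
→ y_reactor time = 1 and y_cooling = 5.
additive E enters the basis when its profit ≥ yᵀa₃ = 1·5 + 5·3 = 20.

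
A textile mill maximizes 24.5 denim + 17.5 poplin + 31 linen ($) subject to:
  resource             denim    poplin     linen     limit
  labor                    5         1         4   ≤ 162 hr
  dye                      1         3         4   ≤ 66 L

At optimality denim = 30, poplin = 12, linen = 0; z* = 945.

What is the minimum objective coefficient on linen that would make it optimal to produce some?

Both labor and dye are binding at x*.
The binding rows give the dual system: 5·y_labor + 1·y_dye = 24.5 and 1·y_labor + 3·y_dye = 17.5.
→ y_labor = 4 and y_dye = 4.5.
linen enters the basis when its profit ≥ yᵀa₃ = 4·4 + 4.5·4 = 34.

34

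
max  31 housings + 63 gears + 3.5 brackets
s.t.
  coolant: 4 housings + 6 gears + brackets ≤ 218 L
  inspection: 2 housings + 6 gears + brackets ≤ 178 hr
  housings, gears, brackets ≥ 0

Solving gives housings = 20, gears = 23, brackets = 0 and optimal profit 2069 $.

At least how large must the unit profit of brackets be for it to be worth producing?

10.5

At the optimum: coolant uses 218 of 218 (binding); inspection uses 178 of 178 (binding).
Dual feasibility on the basic columns requires 4·y_coolant + 2·y_inspection = 31, 6·y_coolant + 6·y_inspection = 63.
This yields shadow prices y_coolant = 5, y_inspection = 5.5.
brackets enters the basis when its profit ≥ yᵀa₃ = 5·1 + 5.5·1 = 10.5.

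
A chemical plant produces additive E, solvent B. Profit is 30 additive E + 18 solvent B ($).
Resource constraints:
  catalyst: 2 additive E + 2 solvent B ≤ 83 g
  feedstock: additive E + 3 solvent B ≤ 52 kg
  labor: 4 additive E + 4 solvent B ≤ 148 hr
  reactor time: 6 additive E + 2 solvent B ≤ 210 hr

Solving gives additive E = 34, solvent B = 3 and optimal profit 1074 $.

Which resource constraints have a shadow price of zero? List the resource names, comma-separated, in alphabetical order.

catalyst, feedstock

catalyst: 74/83 (slack 9)
feedstock: 43/52 (slack 9)
labor: 148/148 (binding)
reactor time: 210/210 (binding)
By complementary slackness, a constraint with positive slack has shadow price 0 → catalyst, feedstock.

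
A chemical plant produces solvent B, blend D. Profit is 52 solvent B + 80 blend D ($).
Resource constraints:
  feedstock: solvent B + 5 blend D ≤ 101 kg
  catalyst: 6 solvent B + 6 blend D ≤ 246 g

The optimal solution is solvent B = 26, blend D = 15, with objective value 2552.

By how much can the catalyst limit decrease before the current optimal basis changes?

Binding constraints: feedstock, catalyst. The basis is B = [[1,5],[6,6]] with det -24.
Per unit decrease in catalyst, x* moves by d = (-0.2083, 0.0417).
The basis stays optimal until solvent B reaches 0; allowable decrease = 124.8 g.

124.8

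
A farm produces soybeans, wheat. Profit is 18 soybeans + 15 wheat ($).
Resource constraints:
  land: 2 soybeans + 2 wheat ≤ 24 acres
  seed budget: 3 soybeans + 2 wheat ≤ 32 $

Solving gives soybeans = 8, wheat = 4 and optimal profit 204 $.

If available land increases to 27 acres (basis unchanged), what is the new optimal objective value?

At the optimum: land uses 24 of 24 (binding); seed budget uses 32 of 32 (binding).
The binding rows give the dual system: 2·y_land + 3·y_seed budget = 18 and 2·y_land + 2·y_seed budget = 15.
This yields shadow prices y_land = 4.5, y_seed budget = 3.
Δz = y_land·Δb = 4.5 × (3) = 13.5, so new z* = 204 + 13.5 = 217.5.

217.5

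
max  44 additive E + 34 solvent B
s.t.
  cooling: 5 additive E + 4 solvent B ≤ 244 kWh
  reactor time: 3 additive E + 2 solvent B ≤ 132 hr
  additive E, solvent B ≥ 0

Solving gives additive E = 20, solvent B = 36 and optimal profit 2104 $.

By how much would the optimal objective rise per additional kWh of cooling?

At the optimum: cooling uses 244 of 244 (binding); reactor time uses 132 of 132 (binding).
Dual feasibility on the basic columns requires 5·y_cooling + 3·y_reactor time = 44, 4·y_cooling + 2·y_reactor time = 34.
→ y_cooling = 7 and y_reactor time = 3.
Shadow price of cooling = 7.

7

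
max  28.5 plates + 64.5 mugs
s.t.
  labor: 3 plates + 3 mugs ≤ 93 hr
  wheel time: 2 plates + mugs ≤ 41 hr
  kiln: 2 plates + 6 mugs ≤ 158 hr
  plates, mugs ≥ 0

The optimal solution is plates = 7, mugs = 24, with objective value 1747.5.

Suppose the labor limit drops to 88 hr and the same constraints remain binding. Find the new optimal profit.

At the optimum: labor uses 93 of 93 (binding); wheel time uses 38 of 41 (slack = 3); kiln uses 158 of 158 (binding).
Since wheel time is not tight, its dual is 0.
From A_Bᵀ y = c: 3·y_labor + 2·y_kiln = 28.5; 3·y_labor + 6·y_kiln = 64.5.
→ y_labor = 3.5 and y_kiln = 9.
Δz = y_labor·Δb = 3.5 × (-5) = -17.5, so new z* = 1747.5 − 17.5 = 1730.

1730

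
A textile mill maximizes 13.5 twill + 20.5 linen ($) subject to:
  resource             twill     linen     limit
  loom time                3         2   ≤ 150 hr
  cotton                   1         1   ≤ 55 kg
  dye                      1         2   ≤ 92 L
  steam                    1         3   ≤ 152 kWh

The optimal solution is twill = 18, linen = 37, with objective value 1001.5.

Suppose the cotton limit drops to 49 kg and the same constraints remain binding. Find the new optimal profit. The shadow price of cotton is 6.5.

Δb = -6, so new z* = 1001.5 + (6.5)·(-6) = 1001.5 − 39 = 962.5.

962.5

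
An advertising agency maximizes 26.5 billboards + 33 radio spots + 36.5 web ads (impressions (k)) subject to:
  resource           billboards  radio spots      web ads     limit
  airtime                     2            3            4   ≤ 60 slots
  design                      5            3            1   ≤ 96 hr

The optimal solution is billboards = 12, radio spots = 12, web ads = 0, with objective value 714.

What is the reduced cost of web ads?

Both airtime and design are binding at x*.
The binding rows give the dual system: 2·y_airtime + 5·y_design = 26.5 and 3·y_airtime + 3·y_design = 33.
Solving: y_airtime = 9.5, y_design = 1.5.
Reduced cost of web ads: c₃ − yᵀa₃ = 36.5 − (9.5·4 + 1.5·1) = 36.5 − 39.5 = -3.

-3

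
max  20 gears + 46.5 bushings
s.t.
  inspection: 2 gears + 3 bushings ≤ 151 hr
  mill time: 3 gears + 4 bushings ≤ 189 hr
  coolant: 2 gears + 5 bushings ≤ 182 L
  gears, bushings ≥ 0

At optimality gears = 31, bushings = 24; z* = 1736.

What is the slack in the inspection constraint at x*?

17

inspection used = 2·31 + 3·24 = 134; slack = 151 − 134 = 17.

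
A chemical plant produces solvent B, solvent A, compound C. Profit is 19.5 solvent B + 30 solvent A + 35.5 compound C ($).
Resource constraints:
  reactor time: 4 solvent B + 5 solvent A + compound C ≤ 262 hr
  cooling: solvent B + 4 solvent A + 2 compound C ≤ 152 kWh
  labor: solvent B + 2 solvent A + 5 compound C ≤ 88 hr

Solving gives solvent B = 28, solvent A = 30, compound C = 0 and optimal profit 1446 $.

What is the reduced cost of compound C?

-5

At the optimum: reactor time uses 262 of 262 (binding); cooling uses 148 of 152 (slack = 4); labor uses 88 of 88 (binding).
Since cooling is not tight, its dual is 0.
Dual feasibility on the basic columns requires 4·y_reactor time + 1·y_labor = 19.5, 5·y_reactor time + 2·y_labor = 30.
This yields shadow prices y_reactor time = 3, y_labor = 7.5.
Reduced cost of compound C: c₃ − yᵀa₃ = 35.5 − (3·1 + 7.5·5) = 35.5 − 40.5 = -5.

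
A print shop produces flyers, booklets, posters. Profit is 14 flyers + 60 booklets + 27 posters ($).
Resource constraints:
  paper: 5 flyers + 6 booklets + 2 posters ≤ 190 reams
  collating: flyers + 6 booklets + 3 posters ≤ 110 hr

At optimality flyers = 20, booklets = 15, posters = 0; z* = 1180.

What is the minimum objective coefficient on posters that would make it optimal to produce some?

Both paper and collating are binding at x*.
From A_Bᵀ y = c: 5·y_paper + 1·y_collating = 14; 6·y_paper + 6·y_collating = 60.
This yields shadow prices y_paper = 1, y_collating = 9.
posters enters the basis when its profit ≥ yᵀa₃ = 1·2 + 9·3 = 29.

29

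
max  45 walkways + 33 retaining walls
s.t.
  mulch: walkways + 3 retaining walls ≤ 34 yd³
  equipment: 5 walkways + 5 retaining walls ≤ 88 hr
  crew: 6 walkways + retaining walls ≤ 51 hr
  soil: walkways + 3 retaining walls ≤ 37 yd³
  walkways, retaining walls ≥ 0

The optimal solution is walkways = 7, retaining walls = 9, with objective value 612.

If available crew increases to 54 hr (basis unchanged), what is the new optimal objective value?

630

Binding: mulch and crew. Non-binding: equipment (8 unused), soil (3 unused).
Since equipment, soil are not tight, their duals are 0.
The binding rows give the dual system: 1·y_mulch + 6·y_crew = 45 and 3·y_mulch + 1·y_crew = 33.
This yields shadow prices y_mulch = 9, y_crew = 6.
Δz = y_crew·Δb = 6 × (3) = 18, so new z* = 612 + 18 = 630.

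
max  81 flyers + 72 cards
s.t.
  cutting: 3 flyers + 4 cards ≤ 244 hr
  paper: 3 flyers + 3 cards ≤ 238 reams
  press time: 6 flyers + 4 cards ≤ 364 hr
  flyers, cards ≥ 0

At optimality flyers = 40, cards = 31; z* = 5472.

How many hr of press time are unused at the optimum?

press time used = 6·40 + 4·31 = 364; slack = 364 − 364 = 0.

0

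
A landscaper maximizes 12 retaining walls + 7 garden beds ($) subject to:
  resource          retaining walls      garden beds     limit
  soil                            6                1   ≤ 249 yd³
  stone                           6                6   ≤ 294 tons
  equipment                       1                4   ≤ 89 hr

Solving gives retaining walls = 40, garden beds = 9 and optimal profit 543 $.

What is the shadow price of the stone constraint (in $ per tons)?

1

Check each constraint at x*: soil 249/249 (tight); stone 294/294 (tight); equipment 76/89 (slack 13).
Slack constraints have shadow price 0 (complementary slackness).
Dual feasibility on the basic columns requires 6·y_soil + 6·y_stone = 12, 1·y_soil + 6·y_stone = 7.
This yields shadow prices y_soil = 1, y_stone = 1.
Shadow price of stone = 1.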